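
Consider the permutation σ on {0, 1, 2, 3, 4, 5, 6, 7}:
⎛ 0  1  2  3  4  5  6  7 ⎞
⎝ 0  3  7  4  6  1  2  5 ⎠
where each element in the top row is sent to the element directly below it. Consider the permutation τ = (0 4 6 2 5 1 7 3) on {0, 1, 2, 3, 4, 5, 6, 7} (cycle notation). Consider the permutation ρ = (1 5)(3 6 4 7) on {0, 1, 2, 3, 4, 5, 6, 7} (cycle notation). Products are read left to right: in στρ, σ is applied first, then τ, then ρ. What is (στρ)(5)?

Chase 5: σ(5) = 1; τ(1) = 7; ρ(7) = 3. Hence (στρ)(5) = 3.

3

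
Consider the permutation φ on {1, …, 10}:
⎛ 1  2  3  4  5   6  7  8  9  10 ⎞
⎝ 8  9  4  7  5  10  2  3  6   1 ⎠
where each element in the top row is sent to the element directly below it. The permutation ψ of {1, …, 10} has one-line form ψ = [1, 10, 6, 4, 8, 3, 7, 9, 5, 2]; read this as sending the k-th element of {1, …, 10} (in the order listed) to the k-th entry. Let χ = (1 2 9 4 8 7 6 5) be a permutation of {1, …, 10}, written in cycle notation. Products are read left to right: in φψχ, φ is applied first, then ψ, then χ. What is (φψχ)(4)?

Apply the permutations in order: φ(4) = 7, then ψ(7) = 7, then χ(7) = 6. So (φψχ)(4) = 6.

6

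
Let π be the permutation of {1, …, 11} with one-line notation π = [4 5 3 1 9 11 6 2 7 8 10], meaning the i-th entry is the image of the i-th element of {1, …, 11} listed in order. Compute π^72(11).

11

Tracing 11 → 10 → … returns to 11 after 8 steps, so 11 lies in an 8-cycle (2 5 9 7 6 11 10 8).
Powers repeat with period 8 on this cycle, and 72 mod 8 = 0, so π^72(11) = π^0(11).
So π^72(11) = 11.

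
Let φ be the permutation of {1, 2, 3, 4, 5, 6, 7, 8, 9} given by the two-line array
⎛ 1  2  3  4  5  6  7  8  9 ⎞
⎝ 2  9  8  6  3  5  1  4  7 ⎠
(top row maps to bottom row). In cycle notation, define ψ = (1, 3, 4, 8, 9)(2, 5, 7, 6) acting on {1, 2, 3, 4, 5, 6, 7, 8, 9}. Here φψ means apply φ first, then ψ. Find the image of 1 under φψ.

5

φ(1) = 2, then ψ(2) = 5; composing gives (φψ)(1) = 5.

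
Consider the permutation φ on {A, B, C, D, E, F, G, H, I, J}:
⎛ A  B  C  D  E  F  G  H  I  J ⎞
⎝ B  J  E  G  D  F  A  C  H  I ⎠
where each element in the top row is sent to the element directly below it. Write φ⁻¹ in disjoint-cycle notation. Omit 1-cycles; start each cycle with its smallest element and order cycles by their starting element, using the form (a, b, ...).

(A, G, D, E, C, H, I, J, B)

First write φ in disjoint cycles: (A, B, J, I, H, C, E, D, G).
Reversing each cycle (and rotating so the smallest element leads) gives φ⁻¹ = (A, G, D, E, C, H, I, J, B).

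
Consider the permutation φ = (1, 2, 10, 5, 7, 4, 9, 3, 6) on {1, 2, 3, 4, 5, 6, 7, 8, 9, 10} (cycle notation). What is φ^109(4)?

4 lies in the 9-cycle (1, 2, 10, 5, 7, 4, 9, 3, 6).
On a 9-cycle, φ^9 is the identity, so φ^109 = φ^1 there (109 ≡ 1 mod 9).
Stepping 1 place around the cycle: 4 → 9.

9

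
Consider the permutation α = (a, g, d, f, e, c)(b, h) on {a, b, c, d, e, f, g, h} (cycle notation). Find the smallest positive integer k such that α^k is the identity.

The cycle type of α is (6, 2).
Since disjoint cycles commute, ord(α) = lcm(6, 2) = 6.

6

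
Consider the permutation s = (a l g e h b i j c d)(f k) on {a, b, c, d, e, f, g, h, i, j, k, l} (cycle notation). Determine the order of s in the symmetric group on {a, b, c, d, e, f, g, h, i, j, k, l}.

The disjoint cycles have lengths 10, 2.
The order of s is the least common multiple of its cycle lengths: lcm(10, 2) = 10.

10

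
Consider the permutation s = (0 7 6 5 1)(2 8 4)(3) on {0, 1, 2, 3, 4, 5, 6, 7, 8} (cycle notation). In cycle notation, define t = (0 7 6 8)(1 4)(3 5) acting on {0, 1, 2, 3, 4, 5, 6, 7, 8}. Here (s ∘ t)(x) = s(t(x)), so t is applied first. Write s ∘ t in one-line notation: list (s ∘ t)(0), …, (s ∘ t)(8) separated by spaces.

6 2 8 1 0 3 4 5 7

(s ∘ t)(x) = s(t(x)). Computing each image: s(t(0)) = s(7) = 6, s(t(1)) = s(4) = 2, s(t(2)) = s(2) = 8, s(t(3)) = s(5) = 1, s(t(4)) = s(1) = 0, s(t(5)) = s(3) = 3, s(t(6)) = s(8) = 4, s(t(7)) = s(6) = 5, s(t(8)) = s(0) = 7.
Hence s ∘ t = [6 2 8 1 0 3 4 5 7].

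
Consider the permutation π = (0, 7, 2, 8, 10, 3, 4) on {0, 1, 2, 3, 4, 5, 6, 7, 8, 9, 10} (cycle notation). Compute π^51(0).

2

0 lies in the 7-cycle (0, 7, 2, 8, 10, 3, 4).
Powers repeat with period 7 on this cycle, and 51 mod 7 = 2, so π^51(0) = π^2(0).
Advancing 2 steps from 0: 0 → 7 → 2.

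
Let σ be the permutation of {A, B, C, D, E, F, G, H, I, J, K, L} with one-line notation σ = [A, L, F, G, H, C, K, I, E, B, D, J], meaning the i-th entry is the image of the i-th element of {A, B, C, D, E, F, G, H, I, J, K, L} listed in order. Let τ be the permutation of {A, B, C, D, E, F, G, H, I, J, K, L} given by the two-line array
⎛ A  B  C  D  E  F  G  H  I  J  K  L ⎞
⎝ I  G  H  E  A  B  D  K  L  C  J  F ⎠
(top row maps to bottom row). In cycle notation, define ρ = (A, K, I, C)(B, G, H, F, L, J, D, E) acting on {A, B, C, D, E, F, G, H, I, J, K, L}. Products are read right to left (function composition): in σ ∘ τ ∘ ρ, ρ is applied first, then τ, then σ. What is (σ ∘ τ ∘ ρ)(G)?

Chase G: ρ(G) = H; τ(H) = K; σ(K) = D. Hence (σ ∘ τ ∘ ρ)(G) = D.

D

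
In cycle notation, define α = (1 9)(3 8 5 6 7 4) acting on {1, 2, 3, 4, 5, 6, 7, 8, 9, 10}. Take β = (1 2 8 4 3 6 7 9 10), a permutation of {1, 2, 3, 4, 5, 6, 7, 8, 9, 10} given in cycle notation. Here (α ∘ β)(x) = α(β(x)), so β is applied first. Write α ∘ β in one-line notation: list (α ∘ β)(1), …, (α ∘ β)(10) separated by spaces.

2 5 7 8 6 4 1 3 10 9

For each element, apply β then α: 1 → 2 → 2; 2 → 8 → 5; 3 → 6 → 7; 4 → 3 → 8; 5 → 5 → 6; 6 → 7 → 4; 7 → 9 → 1; 8 → 4 → 3; 9 → 10 → 10; 10 → 1 → 9.
Collecting the images, α ∘ β = [2 5 7 8 6 4 1 3 10 9].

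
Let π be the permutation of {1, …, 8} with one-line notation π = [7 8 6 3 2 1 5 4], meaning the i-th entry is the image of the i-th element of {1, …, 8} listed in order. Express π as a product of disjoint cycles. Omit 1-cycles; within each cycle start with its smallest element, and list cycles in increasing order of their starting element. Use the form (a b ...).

(1 7 5 2 8 4 3 6)

Iterating π from 1 gives 1 → 7 → 5 → 2 → 8 → 4 → 3 → 6 → 1; that is the 8-cycle (1 7 5 2 8 4 3 6).
Repeating from the next unused element and collecting all non-trivial cycles gives (1 7 5 2 8 4 3 6).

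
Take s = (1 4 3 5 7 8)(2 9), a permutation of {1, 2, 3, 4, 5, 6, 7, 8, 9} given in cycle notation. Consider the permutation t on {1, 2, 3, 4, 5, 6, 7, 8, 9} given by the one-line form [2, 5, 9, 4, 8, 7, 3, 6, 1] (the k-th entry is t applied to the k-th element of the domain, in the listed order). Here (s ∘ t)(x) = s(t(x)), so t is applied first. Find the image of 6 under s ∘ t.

(s ∘ t)(6) = s(t(6)). t(6) = 7, then s(7) = 8. So (s ∘ t)(6) = 8.

8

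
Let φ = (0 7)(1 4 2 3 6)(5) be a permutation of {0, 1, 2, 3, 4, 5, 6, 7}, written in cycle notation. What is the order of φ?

The cycle type of φ is (5, 2, 1).
The order is lcm(5, 2) = 10.

10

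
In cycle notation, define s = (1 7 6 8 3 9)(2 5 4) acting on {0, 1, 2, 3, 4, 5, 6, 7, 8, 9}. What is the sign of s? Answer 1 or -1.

-1

The cycle lengths are 6, 3, 1.
A cycle is odd iff its length is even; s has 1 even-length cycle, so sgn(s) = (−1)^1 and s is odd.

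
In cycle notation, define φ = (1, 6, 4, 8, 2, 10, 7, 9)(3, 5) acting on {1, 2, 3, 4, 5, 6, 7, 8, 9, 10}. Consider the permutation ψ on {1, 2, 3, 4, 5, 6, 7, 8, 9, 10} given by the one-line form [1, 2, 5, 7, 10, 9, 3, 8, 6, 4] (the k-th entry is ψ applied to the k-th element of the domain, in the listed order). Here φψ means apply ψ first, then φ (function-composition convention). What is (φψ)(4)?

9

First apply ψ: ψ(4) = 7, then φ(7) = 9. Thus (φψ)(4) = 9.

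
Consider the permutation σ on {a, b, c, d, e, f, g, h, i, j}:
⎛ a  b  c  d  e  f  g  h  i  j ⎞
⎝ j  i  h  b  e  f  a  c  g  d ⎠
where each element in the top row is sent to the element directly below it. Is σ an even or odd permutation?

In disjoint-cycle form the cycle lengths are 6, 2, 1, 1.
A cycle of length ℓ contributes ℓ−1 transpositions, so σ is a product of 5 + 1 = 6 transpositions — even.

even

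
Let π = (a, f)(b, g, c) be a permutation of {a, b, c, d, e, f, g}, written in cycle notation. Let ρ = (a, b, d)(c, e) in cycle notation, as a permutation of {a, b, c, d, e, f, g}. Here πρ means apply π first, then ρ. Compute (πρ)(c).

(πρ)(c) = ρ(π(c)). π(c) = b, then ρ(b) = d. So (πρ)(c) = d.

d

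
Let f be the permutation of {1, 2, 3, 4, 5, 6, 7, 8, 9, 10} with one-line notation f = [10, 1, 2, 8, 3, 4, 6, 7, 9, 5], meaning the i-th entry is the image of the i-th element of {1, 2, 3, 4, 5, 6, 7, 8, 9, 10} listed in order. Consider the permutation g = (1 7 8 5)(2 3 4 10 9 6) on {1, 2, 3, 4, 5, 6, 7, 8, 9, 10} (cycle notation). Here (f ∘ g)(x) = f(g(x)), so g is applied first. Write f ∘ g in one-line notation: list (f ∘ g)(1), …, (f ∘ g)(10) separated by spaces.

For each element, apply g then f: 1 → 7 → 6; 2 → 3 → 2; 3 → 4 → 8; 4 → 10 → 5; 5 → 1 → 10; 6 → 2 → 1; 7 → 8 → 7; 8 → 5 → 3; 9 → 6 → 4; 10 → 9 → 9.
So f ∘ g in one-line form is 6 2 8 5 10 1 7 3 4 9.

6 2 8 5 10 1 7 3 4 9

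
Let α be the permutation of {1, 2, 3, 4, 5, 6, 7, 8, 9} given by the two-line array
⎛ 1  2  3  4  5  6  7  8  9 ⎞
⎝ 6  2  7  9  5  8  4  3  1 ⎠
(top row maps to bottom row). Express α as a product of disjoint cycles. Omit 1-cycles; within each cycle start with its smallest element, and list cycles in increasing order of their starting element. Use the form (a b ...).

(1 6 8 3 7 4 9)

Iterating α from 1 gives 1 → 6 → 8 → 3 → 7 → 4 → 9 → 1; that is the 7-cycle (1 6 8 3 7 4 9).
Repeating from the next unused element and collecting all non-trivial cycles gives (1 6 8 3 7 4 9).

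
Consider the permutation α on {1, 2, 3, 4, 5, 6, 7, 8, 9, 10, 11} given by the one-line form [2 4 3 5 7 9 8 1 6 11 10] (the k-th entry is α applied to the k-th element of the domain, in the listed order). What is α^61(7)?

8

Tracing 7 → 8 → … returns to 7 after 6 steps, so 7 lies in a 6-cycle (1, 2, 4, 5, 7, 8).
Powers repeat with period 6 on this cycle, and 61 mod 6 = 1, so α^61(7) = α^1(7).
Advancing 1 step from 7: 7 → 8.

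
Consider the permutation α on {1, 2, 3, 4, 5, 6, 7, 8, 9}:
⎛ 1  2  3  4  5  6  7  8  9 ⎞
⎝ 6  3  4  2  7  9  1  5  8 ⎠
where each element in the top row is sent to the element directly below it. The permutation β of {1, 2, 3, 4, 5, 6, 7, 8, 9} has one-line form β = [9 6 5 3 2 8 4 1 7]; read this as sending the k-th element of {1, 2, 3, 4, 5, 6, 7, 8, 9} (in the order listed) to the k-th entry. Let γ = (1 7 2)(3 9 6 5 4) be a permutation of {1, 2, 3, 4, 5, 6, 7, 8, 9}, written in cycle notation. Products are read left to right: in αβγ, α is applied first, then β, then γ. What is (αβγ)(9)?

7

Chase 9: α(9) = 8; β(8) = 1; γ(1) = 7. Hence (αβγ)(9) = 7.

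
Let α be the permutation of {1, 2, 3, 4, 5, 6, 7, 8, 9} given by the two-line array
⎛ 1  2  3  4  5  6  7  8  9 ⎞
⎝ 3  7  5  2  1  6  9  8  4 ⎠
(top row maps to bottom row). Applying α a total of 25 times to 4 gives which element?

Tracing 4 → 2 → … returns to 4 after 4 steps, so 4 lies in a 4-cycle (2, 7, 9, 4).
Powers repeat with period 4 on this cycle, and 25 mod 4 = 1, so α^25(4) = α^1(4).
Stepping 1 place around the cycle: 4 → 2.

2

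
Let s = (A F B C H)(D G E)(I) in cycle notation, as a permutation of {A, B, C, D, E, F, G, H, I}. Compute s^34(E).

D

E lies in the 3-cycle (D G E).
Powers repeat with period 3 on this cycle, and 34 mod 3 = 1, so s^34(E) = s^1(E).
Advancing 1 step from E: E → D.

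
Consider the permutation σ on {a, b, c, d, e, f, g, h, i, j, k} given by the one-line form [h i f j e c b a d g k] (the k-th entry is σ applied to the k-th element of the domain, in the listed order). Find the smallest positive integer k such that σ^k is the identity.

Decomposing into disjoint cycles gives cycle lengths 5, 2, 2, 1, 1.
The order of σ is the least common multiple of its cycle lengths: lcm(5, 2, 2) = 10.

10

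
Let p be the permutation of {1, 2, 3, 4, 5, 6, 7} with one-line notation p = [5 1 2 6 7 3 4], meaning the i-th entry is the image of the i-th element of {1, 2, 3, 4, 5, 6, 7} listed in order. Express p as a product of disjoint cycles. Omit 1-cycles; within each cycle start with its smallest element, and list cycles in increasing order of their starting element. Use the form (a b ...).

(1 5 7 4 6 3 2)

From 1: 1 → 5 → 7 → 4 → 6 → 3 → 2 → 1, closing the cycle (1 5 7 4 6 3 2).
Repeating from the next unused element and collecting all non-trivial cycles gives (1 5 7 4 6 3 2).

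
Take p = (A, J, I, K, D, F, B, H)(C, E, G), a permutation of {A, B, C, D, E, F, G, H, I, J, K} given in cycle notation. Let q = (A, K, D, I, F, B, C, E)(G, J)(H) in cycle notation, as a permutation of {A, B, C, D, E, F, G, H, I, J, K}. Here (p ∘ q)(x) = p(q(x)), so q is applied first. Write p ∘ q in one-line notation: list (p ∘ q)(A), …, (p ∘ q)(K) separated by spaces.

D E G K J H I A B C F

For each element, apply q then p: A → K → D; B → C → E; C → E → G; D → I → K; E → A → J; F → B → H; G → J → I; H → H → A; I → F → B; J → G → C; K → D → F.
Collecting the images, p ∘ q = [D E G K J H I A B C F].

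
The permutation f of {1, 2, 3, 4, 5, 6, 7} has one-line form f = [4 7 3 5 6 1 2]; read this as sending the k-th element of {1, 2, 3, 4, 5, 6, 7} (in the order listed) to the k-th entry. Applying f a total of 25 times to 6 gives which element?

1

Tracing 6 → 1 → … returns to 6 after 4 steps, so 6 lies in a 4-cycle (1 4 5 6).
On a 4-cycle, f^4 is the identity, so f^25 = f^1 there (25 ≡ 1 mod 4).
Advancing 1 step from 6: 6 → 1.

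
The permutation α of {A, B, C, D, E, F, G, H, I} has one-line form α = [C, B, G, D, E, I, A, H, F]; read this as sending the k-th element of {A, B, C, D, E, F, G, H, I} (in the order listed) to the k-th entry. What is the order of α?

The disjoint-cycle form of α has cycle lengths 3, 2, 1, 1, 1, 1.
The order of α is the least common multiple of its cycle lengths: lcm(3, 2) = 6.

6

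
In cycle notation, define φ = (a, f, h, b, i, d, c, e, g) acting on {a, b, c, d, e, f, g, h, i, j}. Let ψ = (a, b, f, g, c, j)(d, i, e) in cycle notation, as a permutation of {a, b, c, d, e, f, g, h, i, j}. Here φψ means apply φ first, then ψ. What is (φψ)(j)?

(φψ)(j) = ψ(φ(j)). φ(j) = j, then ψ(j) = a. So (φψ)(j) = a.

a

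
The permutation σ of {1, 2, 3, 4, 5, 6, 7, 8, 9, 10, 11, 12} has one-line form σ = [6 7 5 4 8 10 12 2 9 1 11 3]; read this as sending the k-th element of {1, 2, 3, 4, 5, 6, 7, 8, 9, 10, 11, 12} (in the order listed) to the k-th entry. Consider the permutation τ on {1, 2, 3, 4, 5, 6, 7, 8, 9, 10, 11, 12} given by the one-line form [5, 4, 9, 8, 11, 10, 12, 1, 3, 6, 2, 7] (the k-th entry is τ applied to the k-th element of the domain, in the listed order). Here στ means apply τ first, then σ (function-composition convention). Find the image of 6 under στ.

1

(στ)(6) = σ(τ(6)). τ(6) = 10, then σ(10) = 1. So (στ)(6) = 1.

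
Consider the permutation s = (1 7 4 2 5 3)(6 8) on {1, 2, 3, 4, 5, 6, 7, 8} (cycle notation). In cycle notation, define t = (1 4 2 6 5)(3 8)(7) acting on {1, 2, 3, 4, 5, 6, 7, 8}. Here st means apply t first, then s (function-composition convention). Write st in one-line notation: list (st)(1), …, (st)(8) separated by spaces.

2 8 6 5 7 3 4 1

(st)(x) = s(t(x)). Computing each image: s(t(1)) = s(4) = 2, s(t(2)) = s(6) = 8, s(t(3)) = s(8) = 6, s(t(4)) = s(2) = 5, s(t(5)) = s(1) = 7, s(t(6)) = s(5) = 3, s(t(7)) = s(7) = 4, s(t(8)) = s(3) = 1.
Hence st = [2 8 6 5 7 3 4 1].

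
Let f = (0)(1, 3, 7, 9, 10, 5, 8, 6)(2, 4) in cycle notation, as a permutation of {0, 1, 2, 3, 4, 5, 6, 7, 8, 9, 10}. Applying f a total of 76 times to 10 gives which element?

10 lies in the 8-cycle (1, 3, 7, 9, 10, 5, 8, 6).
On an 8-cycle, f^8 is the identity, so f^76 = f^4 there (76 ≡ 4 mod 8).
Advancing 4 steps from 10: 10 → 5 → 8 → 6 → 1.

1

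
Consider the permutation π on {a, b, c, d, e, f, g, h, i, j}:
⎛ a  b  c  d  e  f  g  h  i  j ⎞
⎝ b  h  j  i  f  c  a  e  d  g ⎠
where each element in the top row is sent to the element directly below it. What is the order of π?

8

Decomposing into disjoint cycles gives cycle lengths 8, 2.
The order of π is the least common multiple of its cycle lengths: lcm(8, 2) = 8.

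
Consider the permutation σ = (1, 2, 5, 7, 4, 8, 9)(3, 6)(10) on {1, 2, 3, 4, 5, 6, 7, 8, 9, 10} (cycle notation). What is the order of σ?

The cycle type of σ is (7, 2, 1).
Since disjoint cycles commute, ord(σ) = lcm(7, 2) = 14.

14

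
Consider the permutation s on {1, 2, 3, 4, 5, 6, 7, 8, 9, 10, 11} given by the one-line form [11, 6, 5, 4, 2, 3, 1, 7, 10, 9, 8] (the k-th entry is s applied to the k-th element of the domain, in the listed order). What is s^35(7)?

Tracing 7 → 1 → … returns to 7 after 4 steps, so 7 lies in a 4-cycle (1, 11, 8, 7).
Powers repeat with period 4 on this cycle, and 35 mod 4 = 3, so s^35(7) = s^3(7).
Stepping 3 places around the cycle: 7 → 1 → 11 → 8.

8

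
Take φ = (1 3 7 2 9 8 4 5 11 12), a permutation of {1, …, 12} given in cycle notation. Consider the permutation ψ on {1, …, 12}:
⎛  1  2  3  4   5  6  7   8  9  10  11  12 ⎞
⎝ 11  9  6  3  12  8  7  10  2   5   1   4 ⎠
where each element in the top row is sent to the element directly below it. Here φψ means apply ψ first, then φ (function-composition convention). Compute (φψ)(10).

ψ(10) = 5, then φ(5) = 11; composing gives (φψ)(10) = 11.

11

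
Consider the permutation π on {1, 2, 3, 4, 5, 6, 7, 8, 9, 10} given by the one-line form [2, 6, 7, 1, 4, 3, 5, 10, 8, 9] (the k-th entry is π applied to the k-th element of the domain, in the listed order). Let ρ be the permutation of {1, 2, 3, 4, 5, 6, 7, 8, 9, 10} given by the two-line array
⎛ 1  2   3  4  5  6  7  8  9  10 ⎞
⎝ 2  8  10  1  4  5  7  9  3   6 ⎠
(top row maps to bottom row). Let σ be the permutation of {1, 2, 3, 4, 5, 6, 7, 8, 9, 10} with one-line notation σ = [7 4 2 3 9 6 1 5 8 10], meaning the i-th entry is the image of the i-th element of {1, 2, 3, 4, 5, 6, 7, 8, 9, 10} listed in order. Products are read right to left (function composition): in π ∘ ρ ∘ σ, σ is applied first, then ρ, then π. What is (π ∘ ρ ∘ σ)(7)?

(π ∘ ρ ∘ σ)(7) = π(ρ(σ(7))). σ(7) = 1, then ρ(1) = 2, then π(2) = 6, so the result is 6.

6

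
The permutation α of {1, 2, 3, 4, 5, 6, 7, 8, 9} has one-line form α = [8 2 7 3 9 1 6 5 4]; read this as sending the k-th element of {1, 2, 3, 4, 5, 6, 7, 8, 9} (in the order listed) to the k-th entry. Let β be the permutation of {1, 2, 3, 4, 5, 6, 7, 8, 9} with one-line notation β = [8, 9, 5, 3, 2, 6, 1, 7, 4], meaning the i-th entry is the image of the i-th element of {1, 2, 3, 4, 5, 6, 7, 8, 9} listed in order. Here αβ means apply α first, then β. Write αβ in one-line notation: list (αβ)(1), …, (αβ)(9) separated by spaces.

7 9 1 5 4 8 6 2 3

Chase each element through α then β: 1 → 8 → 7; 2 → 2 → 9; 3 → 7 → 1; 4 → 3 → 5; 5 → 9 → 4; 6 → 1 → 8; 7 → 6 → 6; 8 → 5 → 2; 9 → 4 → 3.
So αβ in one-line form is 7 9 1 5 4 8 6 2 3.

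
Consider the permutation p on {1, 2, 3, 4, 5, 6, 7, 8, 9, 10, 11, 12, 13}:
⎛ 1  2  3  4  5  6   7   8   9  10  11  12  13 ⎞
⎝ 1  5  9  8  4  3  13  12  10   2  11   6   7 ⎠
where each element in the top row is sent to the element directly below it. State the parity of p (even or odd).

odd

In disjoint-cycle form the cycle lengths are 9, 2, 1, 1.
A cycle of length ℓ contributes ℓ−1 transpositions, so p is a product of 8 + 1 = 9 transpositions — odd.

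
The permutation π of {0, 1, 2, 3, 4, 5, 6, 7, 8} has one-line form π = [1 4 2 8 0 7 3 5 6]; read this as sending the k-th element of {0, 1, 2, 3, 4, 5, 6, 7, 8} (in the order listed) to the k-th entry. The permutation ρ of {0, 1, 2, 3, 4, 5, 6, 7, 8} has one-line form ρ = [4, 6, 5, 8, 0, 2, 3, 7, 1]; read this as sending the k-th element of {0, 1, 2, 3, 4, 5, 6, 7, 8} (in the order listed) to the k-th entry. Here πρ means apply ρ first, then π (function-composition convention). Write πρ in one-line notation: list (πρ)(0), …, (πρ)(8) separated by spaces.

Chase each element through ρ then π: 0 → 4 → 0; 1 → 6 → 3; 2 → 5 → 7; 3 → 8 → 6; 4 → 0 → 1; 5 → 2 → 2; 6 → 3 → 8; 7 → 7 → 5; 8 → 1 → 4.
So πρ in one-line form is 0 3 7 6 1 2 8 5 4.

0 3 7 6 1 2 8 5 4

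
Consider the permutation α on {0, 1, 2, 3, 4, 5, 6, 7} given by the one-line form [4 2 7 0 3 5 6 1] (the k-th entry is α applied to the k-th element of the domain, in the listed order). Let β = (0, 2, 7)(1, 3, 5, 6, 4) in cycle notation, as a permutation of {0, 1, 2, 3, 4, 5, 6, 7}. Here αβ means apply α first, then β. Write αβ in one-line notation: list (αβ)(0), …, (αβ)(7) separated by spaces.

For each element, apply α then β: 0 → 4 → 1; 1 → 2 → 7; 2 → 7 → 0; 3 → 0 → 2; 4 → 3 → 5; 5 → 5 → 6; 6 → 6 → 4; 7 → 1 → 3.
So αβ in one-line form is 1 7 0 2 5 6 4 3.

1 7 0 2 5 6 4 3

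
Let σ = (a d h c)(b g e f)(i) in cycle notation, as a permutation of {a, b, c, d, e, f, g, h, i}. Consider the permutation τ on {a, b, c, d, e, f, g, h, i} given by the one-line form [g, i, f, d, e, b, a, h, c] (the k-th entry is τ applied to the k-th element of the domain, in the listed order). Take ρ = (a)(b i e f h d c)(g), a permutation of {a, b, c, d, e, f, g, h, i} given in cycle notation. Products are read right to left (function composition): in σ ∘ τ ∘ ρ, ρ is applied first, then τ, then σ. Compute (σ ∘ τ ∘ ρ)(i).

f

Chase i: ρ(i) = e; τ(e) = e; σ(e) = f. Hence (σ ∘ τ ∘ ρ)(i) = f.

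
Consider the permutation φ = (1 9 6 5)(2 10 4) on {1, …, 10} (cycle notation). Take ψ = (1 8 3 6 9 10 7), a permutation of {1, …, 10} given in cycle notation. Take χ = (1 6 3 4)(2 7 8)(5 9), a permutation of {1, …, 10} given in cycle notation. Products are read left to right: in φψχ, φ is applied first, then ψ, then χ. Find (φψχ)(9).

Apply the permutations in order: φ(9) = 6, then ψ(6) = 9, then χ(9) = 5. So (φψχ)(9) = 5.

5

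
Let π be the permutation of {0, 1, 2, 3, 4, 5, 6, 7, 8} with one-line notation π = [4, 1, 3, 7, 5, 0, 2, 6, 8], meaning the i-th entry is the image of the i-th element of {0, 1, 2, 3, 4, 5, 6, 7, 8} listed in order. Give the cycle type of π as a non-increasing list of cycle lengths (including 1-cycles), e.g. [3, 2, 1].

[4, 3, 1, 1]

The disjoint cycles are (0, 4, 5)(1)(2, 3, 7, 6)(8), with lengths 4, 3, 1, 1 in non-increasing order.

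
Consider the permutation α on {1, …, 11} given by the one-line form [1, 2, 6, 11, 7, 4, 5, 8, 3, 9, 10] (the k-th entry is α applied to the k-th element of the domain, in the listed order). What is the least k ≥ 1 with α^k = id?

6

Writing α as disjoint cycles, the cycle lengths are 6, 2, 1, 1, 1.
Since disjoint cycles commute, ord(α) = lcm(6, 2) = 6.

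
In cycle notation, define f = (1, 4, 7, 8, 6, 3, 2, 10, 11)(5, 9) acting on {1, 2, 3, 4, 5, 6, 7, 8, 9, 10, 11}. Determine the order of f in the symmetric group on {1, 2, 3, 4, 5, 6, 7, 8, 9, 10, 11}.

The disjoint cycles have lengths 9, 2.
Since disjoint cycles commute, ord(f) = lcm(9, 2) = 18.

18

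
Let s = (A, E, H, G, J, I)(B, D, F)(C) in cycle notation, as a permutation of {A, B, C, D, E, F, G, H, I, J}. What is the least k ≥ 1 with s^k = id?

6

The disjoint cycles have lengths 6, 3, 1.
Since disjoint cycles commute, ord(s) = lcm(6, 3) = 6.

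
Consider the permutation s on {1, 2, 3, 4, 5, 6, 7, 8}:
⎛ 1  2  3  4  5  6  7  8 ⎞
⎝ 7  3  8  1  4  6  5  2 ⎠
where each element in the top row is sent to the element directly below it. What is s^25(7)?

5

Tracing 7 → 5 → … returns to 7 after 4 steps, so 7 lies in a 4-cycle (1, 7, 5, 4).
Since the cycle has length 4, s^25 acts on it the same as s^1 (25 mod 4 = 1).
Stepping 1 place around the cycle: 7 → 5.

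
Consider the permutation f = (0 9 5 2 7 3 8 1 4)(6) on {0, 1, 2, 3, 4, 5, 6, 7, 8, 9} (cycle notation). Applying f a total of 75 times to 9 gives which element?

9 lies in the 9-cycle (0 9 5 2 7 3 8 1 4).
Since the cycle has length 9, f^75 acts on it the same as f^3 (75 mod 9 = 3).
Advancing 3 steps from 9: 9 → 5 → 2 → 7.

7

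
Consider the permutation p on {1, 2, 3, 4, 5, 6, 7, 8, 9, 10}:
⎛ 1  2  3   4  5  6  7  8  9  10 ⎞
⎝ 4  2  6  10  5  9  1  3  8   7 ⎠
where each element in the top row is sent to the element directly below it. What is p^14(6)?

Tracing 6 → 9 → … returns to 6 after 4 steps, so 6 lies in a 4-cycle (3, 6, 9, 8).
Powers repeat with period 4 on this cycle, and 14 mod 4 = 2, so p^14(6) = p^2(6).
Advancing 2 steps from 6: 6 → 9 → 8.

8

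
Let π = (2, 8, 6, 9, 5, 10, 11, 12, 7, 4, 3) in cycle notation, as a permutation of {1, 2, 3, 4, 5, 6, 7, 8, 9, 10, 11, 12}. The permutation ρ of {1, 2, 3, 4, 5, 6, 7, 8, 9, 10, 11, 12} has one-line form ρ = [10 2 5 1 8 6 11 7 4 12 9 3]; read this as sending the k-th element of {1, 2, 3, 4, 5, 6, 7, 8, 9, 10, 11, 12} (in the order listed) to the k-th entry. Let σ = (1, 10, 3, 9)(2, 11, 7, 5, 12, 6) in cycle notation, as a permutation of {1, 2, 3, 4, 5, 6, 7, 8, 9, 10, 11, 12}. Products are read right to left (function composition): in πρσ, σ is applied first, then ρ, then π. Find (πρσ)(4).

1

Apply the permutations in order: σ(4) = 4, then ρ(4) = 1, then π(1) = 1. So (πρσ)(4) = 1.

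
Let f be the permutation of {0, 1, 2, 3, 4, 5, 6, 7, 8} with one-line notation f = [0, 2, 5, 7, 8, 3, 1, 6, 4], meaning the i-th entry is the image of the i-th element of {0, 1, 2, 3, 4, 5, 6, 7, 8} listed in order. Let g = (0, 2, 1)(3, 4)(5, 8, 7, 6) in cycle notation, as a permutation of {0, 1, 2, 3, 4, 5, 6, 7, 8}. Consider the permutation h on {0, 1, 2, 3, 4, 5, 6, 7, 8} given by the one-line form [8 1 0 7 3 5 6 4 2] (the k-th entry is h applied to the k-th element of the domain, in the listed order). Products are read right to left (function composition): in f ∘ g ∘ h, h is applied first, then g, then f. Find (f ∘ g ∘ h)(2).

5

(f ∘ g ∘ h)(2) = f(g(h(2))). h(2) = 0, then g(0) = 2, then f(2) = 5, so the result is 5.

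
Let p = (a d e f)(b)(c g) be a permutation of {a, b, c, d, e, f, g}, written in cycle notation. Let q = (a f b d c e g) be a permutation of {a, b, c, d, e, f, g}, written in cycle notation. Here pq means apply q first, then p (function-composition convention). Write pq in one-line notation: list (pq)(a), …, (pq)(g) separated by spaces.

a e f g c b d

Chase each element through q then p: a → f → a; b → d → e; c → e → f; d → c → g; e → g → c; f → b → b; g → a → d.
So pq in one-line form is a e f g c b d.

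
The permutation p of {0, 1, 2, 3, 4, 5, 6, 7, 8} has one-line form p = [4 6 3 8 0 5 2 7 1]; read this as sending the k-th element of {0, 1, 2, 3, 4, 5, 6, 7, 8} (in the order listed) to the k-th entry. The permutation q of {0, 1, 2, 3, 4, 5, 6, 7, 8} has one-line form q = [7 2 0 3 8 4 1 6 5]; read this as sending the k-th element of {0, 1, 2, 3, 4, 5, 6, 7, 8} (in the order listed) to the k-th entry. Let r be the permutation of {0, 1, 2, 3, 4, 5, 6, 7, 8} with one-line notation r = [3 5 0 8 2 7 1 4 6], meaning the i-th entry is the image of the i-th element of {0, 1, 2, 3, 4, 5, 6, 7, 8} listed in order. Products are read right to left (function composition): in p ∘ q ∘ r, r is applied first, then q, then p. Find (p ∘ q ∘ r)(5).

2

Chase 5: r(5) = 7; q(7) = 6; p(6) = 2. Hence (p ∘ q ∘ r)(5) = 2.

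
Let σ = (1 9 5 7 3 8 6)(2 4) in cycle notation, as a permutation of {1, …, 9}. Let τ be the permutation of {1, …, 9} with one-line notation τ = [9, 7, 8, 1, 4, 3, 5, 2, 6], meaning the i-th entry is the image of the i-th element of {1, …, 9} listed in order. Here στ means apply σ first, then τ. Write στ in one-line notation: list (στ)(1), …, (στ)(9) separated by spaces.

For each element, apply σ then τ: 1 → 9 → 6; 2 → 4 → 1; 3 → 8 → 2; 4 → 2 → 7; 5 → 7 → 5; 6 → 1 → 9; 7 → 3 → 8; 8 → 6 → 3; 9 → 5 → 4.
Collecting the images, στ = [6 1 2 7 5 9 8 3 4].

6 1 2 7 5 9 8 3 4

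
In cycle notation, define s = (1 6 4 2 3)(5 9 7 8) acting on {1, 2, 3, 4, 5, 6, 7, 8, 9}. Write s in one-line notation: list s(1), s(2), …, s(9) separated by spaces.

6 3 1 2 9 4 8 5 7

Image by image: 1↦6, 2↦3, 3↦1, 4↦2, 5↦9, 6↦4, 7↦8, 8↦5, 9↦7.
So the one-line form is 6 3 1 2 9 4 8 5 7.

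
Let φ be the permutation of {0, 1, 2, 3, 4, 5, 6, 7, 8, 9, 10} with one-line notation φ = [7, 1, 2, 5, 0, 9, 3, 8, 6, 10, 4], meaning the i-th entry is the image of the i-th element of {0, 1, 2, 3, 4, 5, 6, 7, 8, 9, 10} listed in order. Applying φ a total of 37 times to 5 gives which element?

9

Tracing 5 → 9 → … returns to 5 after 9 steps, so 5 lies in a 9-cycle (0, 7, 8, 6, 3, 5, 9, 10, 4).
Since the cycle has length 9, φ^37 acts on it the same as φ^1 (37 mod 9 = 1).
Stepping 1 place around the cycle: 5 → 9.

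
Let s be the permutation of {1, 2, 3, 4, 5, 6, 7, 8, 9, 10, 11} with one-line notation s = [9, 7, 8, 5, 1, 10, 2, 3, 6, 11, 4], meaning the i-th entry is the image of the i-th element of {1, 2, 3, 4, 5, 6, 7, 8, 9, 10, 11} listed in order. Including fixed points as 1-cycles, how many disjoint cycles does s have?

The cycle decomposition is (1 9 6 10 11 4 5)(2 7)(3 8), which has 3 cycles (counting 1-cycles).

3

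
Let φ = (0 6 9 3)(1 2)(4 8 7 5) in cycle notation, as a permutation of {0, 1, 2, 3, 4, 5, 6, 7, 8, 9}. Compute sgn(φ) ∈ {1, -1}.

-1

The cycle lengths are 4, 4, 2.
A cycle is odd iff its length is even; φ has 3 even-length cycles, so sgn(φ) = (−1)^3 and φ is odd.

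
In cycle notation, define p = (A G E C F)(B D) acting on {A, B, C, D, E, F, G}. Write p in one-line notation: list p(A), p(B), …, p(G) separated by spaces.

G D F B C A E

Reading each image from the cycles: A↦G, B↦D, C↦F, D↦B, E↦C, F↦A, G↦E.
So the one-line form is G D F B C A E.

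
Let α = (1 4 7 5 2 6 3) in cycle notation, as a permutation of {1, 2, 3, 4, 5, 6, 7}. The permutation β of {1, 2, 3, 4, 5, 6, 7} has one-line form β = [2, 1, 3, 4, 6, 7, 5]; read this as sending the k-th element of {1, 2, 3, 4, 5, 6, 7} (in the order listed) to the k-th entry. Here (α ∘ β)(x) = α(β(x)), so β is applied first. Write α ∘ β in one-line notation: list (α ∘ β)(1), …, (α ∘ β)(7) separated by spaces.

6 4 1 7 3 5 2

(α ∘ β)(x) = α(β(x)). Computing each image: α(β(1)) = α(2) = 6, α(β(2)) = α(1) = 4, α(β(3)) = α(3) = 1, α(β(4)) = α(4) = 7, α(β(5)) = α(6) = 3, α(β(6)) = α(7) = 5, α(β(7)) = α(5) = 2.
Hence α ∘ β = [6 4 1 7 3 5 2].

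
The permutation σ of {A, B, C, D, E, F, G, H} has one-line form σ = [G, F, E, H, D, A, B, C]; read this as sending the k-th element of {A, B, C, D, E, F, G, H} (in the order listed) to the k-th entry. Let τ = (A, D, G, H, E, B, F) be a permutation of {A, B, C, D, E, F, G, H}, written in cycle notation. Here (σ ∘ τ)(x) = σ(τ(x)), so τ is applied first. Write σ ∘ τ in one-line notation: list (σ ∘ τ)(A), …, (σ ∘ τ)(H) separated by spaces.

H A E B F G C D

For each element, apply τ then σ: A → D → H; B → F → A; C → C → E; D → G → B; E → B → F; F → A → G; G → H → C; H → E → D.
Collecting the images, σ ∘ τ = [H A E B F G C D].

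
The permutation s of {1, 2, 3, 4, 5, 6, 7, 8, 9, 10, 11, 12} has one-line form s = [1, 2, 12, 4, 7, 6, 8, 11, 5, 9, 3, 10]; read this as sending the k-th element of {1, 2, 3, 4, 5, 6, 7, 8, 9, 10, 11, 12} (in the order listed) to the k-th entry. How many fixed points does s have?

The fixed points (elements with s(x) = x) are {1, 2, 4, 6}, so there are 4.

4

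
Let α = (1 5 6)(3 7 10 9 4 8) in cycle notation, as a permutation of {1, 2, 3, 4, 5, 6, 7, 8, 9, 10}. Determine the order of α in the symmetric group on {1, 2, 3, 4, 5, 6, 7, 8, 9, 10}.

6

The disjoint cycles have lengths 6, 3, 1.
The order is lcm(6, 3) = 6.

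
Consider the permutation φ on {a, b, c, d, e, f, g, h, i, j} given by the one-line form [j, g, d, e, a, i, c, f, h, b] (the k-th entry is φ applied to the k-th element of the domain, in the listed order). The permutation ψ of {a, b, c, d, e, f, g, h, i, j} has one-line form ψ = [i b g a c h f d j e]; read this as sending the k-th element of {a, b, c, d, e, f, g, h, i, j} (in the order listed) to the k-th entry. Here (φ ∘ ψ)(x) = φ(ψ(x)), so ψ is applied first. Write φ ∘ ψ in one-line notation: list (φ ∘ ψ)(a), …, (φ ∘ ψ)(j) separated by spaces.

h g c j d f i e b a

(φ ∘ ψ)(x) = φ(ψ(x)). Computing each image: φ(ψ(a)) = φ(i) = h, φ(ψ(b)) = φ(b) = g, φ(ψ(c)) = φ(g) = c, φ(ψ(d)) = φ(a) = j, φ(ψ(e)) = φ(c) = d, φ(ψ(f)) = φ(h) = f, φ(ψ(g)) = φ(f) = i, φ(ψ(h)) = φ(d) = e, φ(ψ(i)) = φ(j) = b, φ(ψ(j)) = φ(e) = a.
Hence φ ∘ ψ = [h g c j d f i e b a].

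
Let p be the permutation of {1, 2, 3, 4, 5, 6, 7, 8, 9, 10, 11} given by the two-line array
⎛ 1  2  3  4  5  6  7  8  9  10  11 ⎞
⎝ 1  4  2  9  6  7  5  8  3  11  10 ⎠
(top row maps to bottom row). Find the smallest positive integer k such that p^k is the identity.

12

Decomposing into disjoint cycles gives cycle lengths 4, 3, 2, 1, 1.
The order is lcm(4, 3, 2) = 12.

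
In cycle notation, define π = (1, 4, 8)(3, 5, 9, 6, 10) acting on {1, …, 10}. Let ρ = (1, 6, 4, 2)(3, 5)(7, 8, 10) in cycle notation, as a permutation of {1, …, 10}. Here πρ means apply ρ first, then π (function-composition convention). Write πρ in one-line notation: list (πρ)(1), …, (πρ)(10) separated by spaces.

(πρ)(x) = π(ρ(x)). Computing each image: π(ρ(1)) = π(6) = 10, π(ρ(2)) = π(1) = 4, π(ρ(3)) = π(5) = 9, π(ρ(4)) = π(2) = 2, π(ρ(5)) = π(3) = 5, π(ρ(6)) = π(4) = 8, π(ρ(7)) = π(8) = 1, π(ρ(8)) = π(10) = 3, π(ρ(9)) = π(9) = 6, π(ρ(10)) = π(7) = 7.
Hence πρ = [10 4 9 2 5 8 1 3 6 7].

10 4 9 2 5 8 1 3 6 7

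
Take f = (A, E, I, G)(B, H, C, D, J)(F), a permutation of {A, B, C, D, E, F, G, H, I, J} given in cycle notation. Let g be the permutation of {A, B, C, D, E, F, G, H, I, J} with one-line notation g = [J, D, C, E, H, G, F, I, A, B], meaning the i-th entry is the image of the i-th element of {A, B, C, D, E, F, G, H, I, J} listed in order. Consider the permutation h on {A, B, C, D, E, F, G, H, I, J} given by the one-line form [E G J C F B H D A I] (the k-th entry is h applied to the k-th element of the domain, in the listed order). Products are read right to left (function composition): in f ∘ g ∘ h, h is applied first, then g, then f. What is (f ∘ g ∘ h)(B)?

F

Apply the permutations in order: h(B) = G, then g(G) = F, then f(F) = F. So (f ∘ g ∘ h)(B) = F.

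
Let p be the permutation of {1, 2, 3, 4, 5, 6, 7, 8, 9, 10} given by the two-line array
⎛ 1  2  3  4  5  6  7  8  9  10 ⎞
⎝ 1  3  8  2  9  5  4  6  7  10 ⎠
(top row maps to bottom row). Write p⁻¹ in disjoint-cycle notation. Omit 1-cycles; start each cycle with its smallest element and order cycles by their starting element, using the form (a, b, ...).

The cycle decomposition of p is (2, 3, 8, 6, 5, 9, 7, 4).
The inverse reverses every cycle; in canonical form, p⁻¹ = (2, 4, 7, 9, 5, 6, 8, 3).

(2, 4, 7, 9, 5, 6, 8, 3)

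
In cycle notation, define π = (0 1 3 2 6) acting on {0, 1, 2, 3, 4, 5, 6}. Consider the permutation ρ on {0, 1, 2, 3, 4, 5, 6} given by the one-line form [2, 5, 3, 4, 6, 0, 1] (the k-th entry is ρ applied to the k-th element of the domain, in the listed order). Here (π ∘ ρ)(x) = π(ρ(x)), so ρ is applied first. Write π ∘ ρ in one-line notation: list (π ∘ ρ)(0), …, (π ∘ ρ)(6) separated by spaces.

(π ∘ ρ)(x) = π(ρ(x)). Computing each image: π(ρ(0)) = π(2) = 6, π(ρ(1)) = π(5) = 5, π(ρ(2)) = π(3) = 2, π(ρ(3)) = π(4) = 4, π(ρ(4)) = π(6) = 0, π(ρ(5)) = π(0) = 1, π(ρ(6)) = π(1) = 3.
Hence π ∘ ρ = [6 5 2 4 0 1 3].

6 5 2 4 0 1 3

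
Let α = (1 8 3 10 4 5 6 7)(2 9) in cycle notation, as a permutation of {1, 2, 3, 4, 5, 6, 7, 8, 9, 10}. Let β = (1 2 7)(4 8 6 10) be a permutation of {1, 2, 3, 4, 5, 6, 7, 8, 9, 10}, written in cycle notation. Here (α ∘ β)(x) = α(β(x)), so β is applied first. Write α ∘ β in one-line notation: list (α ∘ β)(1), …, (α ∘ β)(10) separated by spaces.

(α ∘ β)(x) = α(β(x)). Computing each image: α(β(1)) = α(2) = 9, α(β(2)) = α(7) = 1, α(β(3)) = α(3) = 10, α(β(4)) = α(8) = 3, α(β(5)) = α(5) = 6, α(β(6)) = α(10) = 4, α(β(7)) = α(1) = 8, α(β(8)) = α(6) = 7, α(β(9)) = α(9) = 2, α(β(10)) = α(4) = 5.
Hence α ∘ β = [9 1 10 3 6 4 8 7 2 5].

9 1 10 3 6 4 8 7 2 5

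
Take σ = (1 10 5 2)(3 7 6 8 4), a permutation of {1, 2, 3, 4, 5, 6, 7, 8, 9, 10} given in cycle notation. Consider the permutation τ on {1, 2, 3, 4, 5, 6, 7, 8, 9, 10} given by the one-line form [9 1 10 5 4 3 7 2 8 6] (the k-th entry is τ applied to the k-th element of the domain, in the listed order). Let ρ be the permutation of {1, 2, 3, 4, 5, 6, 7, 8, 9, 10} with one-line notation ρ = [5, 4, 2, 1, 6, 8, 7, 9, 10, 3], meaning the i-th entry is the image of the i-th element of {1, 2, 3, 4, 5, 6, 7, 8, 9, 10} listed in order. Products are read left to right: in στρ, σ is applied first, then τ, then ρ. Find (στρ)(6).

4

(στρ)(6) = ρ(τ(σ(6))). σ(6) = 8, then τ(8) = 2, then ρ(2) = 4, so the result is 4.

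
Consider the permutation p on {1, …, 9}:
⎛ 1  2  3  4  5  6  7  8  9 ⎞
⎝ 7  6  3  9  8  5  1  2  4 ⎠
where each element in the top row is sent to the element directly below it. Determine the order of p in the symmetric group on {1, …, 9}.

4

The disjoint-cycle form of p has cycle lengths 4, 2, 2, 1.
The order of p is the least common multiple of its cycle lengths: lcm(4, 2, 2) = 4.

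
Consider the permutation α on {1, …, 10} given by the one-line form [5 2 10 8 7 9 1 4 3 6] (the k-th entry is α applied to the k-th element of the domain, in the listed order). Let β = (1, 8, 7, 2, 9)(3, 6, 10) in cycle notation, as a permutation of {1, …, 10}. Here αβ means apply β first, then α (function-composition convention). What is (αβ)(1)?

First apply β: β(1) = 8, then α(8) = 4. Thus (αβ)(1) = 4.

4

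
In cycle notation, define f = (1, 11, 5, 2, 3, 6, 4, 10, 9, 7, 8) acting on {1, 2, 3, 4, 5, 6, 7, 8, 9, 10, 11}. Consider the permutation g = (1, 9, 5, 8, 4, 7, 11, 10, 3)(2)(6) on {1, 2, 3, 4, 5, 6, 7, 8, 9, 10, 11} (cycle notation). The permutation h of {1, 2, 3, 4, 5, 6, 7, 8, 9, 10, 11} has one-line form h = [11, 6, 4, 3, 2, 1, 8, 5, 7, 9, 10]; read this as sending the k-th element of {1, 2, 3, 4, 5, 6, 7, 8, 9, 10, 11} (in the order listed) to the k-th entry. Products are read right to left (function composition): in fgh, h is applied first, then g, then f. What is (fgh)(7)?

10

(fgh)(7) = f(g(h(7))). h(7) = 8, then g(8) = 4, then f(4) = 10, so the result is 10.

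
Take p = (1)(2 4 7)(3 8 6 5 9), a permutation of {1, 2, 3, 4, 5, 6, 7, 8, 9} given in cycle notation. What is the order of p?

The disjoint cycles have lengths 5, 3, 1.
The order is lcm(5, 3) = 15.

15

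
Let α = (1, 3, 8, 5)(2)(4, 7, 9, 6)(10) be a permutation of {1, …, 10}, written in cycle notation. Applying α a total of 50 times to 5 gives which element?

5 lies in the 4-cycle (1, 3, 8, 5).
On a 4-cycle, α^4 is the identity, so α^50 = α^2 there (50 ≡ 2 mod 4).
Advancing 2 steps from 5: 5 → 1 → 3.

3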